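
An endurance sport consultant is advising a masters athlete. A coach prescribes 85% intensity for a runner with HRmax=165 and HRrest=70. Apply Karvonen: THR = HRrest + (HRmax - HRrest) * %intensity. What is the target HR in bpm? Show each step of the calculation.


Heart rate reserve = 165 - 70 = 95
Intensity fraction = 85 / 100 = 0.85
THR = 70 + 95 * 0.85 = 150.75 bpm

150.75 bpm


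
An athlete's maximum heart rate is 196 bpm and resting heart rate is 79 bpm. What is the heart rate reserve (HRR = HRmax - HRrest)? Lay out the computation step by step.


HRR = HRmax - HRrest
= 196 - 79
= 117 bpm

117 bpm


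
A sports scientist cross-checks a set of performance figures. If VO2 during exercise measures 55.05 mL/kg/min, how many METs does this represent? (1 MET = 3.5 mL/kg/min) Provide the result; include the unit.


METs = VO2 / 3.5 = 55.05 / 3.5 = 15.73

15.73 METs


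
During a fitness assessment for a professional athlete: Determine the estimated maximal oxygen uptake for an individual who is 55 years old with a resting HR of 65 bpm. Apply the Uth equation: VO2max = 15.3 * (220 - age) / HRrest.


HRmax = 220 - 55 = 165
VO2max = 15.3 * (165 / 65)
= 15.3 * 2.5385
= 38.84 mL/kg/min

38.84 mL/kg/min


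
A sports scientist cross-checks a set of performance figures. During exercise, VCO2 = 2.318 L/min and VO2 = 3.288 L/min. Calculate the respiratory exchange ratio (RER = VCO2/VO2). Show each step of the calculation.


RER = VCO2 / VO2
= 2.318 / 3.288
= 0.705

0.705


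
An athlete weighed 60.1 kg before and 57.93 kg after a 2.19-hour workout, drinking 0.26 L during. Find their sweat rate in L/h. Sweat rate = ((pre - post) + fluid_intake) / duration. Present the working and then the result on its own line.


Body mass change = 2.17 kg
Total sweat loss = 2.17 + 0.26 = 2.43 L
Rate = 2.43 / 2.19 = 1.11 L/h

1.11 L/h


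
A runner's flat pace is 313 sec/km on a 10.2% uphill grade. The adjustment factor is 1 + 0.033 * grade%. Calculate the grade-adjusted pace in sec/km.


Factor = 1 + 0.033 * 10.2 = 1.3366
Adjusted pace = 313 * 1.3366
= 418.36 sec/km

418.36 s/km


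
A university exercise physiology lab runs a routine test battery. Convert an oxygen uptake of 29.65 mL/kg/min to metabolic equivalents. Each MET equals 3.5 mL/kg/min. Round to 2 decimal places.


One MET = 3.5 mL/kg/min
Number of METs = 29.65 / 3.5
= 8.47 METs

8.47 METs


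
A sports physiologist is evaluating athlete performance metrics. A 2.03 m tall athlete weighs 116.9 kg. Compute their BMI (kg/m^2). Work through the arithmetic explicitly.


height^2 = 4.1209 m^2
BMI = 116.9 / 4.1209 = 28.37 kg/m^2

28.37 kg/m^2


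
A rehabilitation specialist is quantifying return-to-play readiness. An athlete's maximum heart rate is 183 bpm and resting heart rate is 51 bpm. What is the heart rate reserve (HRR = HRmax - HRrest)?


HRR = HRmax - HRrest
= 183 - 51
= 132 bpm

132 bpm


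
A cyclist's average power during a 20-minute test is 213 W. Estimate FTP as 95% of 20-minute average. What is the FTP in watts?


FTP = 20-min power * 0.95
= 213 * 0.95
= 202.35 W

202.35 W


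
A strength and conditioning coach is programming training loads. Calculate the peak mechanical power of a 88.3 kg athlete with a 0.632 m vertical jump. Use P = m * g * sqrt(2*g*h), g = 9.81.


First, sqrt(2gh) = sqrt(2 * 9.81 * 0.632)
= sqrt(12.39984) = 3.521341 m/s
Power = 88.3 * 9.81 * 3.521341 = 3050.27 W

3050.27 W


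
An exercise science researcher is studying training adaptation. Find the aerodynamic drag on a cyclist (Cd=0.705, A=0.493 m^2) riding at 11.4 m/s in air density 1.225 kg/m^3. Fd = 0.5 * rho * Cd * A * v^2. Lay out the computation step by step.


Fd = 0.5 * 1.225 * 0.705 * 0.493 * 11.4^2
= 0.5 * 1.225 * 0.705 * 0.493 * 129.96
= 27.666 N

27.666 N


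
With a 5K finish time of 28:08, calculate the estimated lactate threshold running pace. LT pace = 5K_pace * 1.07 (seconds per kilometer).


Race duration = 1688 s for 5 km
Average pace = 1688 / 5 = 337.6 s/km
LT pace = 337.6 * 1.07
= 361.23 s/km

361.23 s/km


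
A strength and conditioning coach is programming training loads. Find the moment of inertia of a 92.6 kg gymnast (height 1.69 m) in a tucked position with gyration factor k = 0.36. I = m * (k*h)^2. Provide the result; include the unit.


Radius of gyration = 0.36 * 1.69 = 0.6084 m
I = 92.6 * 0.6084^2
= 92.6 * 0.370151
= 34.276 kg*m^2

34.276 kg*m^2


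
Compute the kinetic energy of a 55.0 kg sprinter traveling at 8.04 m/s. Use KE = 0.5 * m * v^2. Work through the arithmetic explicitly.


Velocity squared = 64.6416
KE = 0.5 * 55.0 * 64.6416 = 1777.64 J

1777.64 J


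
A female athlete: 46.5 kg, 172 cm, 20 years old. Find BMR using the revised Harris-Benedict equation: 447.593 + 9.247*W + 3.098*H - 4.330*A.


Intercept = 447.593
Weight contribution = 9.247 * 46.5 = 429.9855
Height contribution = 3.098 * 172 = 532.856
Age contribution = 4.33 * 20 = 86.6
BMR = 447.593 + 429.9855 + 532.856 - 86.6
= 1323.83 kcal/day

1323.83 kcal/day


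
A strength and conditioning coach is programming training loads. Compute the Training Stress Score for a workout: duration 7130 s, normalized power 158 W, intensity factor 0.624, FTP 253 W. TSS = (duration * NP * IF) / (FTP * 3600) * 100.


Product = 7130 * 158 * 0.624 = 702960.96
Base = 253 * 3600 = 910800
TSS = 702960.96 / 910800 * 100 = 77.18

77.18 TSS


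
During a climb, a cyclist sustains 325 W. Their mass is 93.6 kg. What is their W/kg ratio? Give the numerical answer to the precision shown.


Power-to-weight = 325 W / 93.6 kg
= 3.472 W/kg

3.472 W/kg


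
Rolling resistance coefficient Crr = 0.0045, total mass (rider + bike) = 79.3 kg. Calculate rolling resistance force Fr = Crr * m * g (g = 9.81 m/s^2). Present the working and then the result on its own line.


Fr = Crr * m * g
= 0.0045 * 79.3 * 9.81
= 3.501 N

3.501 N


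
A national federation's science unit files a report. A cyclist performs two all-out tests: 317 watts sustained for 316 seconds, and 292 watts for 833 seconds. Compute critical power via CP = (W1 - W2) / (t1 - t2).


W1 = P1 * t1 = 317 * 316 = 100172 J
W2 = P2 * t2 = 292 * 833 = 243236 J
CP = (100172 - 243236) / (316 - 833)
= 276.72 W

276.72 W


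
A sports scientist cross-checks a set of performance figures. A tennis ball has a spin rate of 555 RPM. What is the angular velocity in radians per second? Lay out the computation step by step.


Convert RPM to rad/s: multiply by 2*pi and divide by 60
omega = 555 * 2 * pi / 60
= 58.119 rad/s

58.119 rad/s


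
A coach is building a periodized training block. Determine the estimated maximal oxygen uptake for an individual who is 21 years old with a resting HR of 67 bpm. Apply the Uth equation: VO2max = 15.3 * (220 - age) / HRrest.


HRmax = 220 - 21 = 199
VO2max = 15.3 * (199 / 67)
= 15.3 * 2.9701
= 45.44 mL/kg/min

45.44 mL/kg/min


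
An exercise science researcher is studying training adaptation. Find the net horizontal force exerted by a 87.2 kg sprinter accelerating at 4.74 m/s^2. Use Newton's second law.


Newton's second law: F = m * a
F = 87.2 * 4.74 = 413.33 N

413.33 N


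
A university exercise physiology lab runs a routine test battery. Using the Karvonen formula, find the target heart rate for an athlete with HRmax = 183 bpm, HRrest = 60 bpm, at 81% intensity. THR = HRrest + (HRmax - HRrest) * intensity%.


HRR = 183 - 60 = 123
THR = 60 + 123 * 0.81
= 60 + 99.63
= 159.63 bpm

159.63 bpm


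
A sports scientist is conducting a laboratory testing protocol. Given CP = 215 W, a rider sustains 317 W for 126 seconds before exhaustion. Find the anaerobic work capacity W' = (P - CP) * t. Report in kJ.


Excess power = 317 - 215 = 102 W
Work above CP = 102 * 126 = 12852 J
W' = 12.852 kJ

12.852 kJ


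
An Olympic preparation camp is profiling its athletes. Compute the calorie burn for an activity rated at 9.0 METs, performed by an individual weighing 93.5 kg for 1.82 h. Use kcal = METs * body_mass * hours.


Product of METs and mass = 9.0 * 93.5 = 841.5
Total kcal = 841.5 * 1.82 = 1531.53 kcal

1531.53 kcal


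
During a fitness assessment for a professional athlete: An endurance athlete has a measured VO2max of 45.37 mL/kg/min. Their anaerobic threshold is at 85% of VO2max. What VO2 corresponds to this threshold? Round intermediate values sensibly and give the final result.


Anaerobic threshold VO2 = VO2max * 85%
= 45.37 * 0.85
= 38.56 mL/kg/min

38.56 mL/kg/min


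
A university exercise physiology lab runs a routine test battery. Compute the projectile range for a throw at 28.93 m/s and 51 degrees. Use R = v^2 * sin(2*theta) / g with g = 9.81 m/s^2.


Two times the angle = 102 degrees
sin(102) = 0.978148
R = 836.9449 * 0.978148 / 9.81 = 83.451 m

83.451 m


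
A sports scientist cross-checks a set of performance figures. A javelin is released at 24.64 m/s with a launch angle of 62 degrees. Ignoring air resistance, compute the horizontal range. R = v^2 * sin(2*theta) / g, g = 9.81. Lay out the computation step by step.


Launch speed squared = 607.1296
sin(2 * 62 deg) = 0.829038
Range = 607.1296 * 0.829038 / 9.81
= 51.308 m

51.308 m


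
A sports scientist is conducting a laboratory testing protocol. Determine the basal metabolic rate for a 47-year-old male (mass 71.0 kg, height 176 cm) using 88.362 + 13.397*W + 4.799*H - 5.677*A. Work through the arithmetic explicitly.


BMR = 88.362 + 13.397*71.0 + 4.799*176 - 5.677*47
= 1617.35 kcal/day

1617.35 kcal/day


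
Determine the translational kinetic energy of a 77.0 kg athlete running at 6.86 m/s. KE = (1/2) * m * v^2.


KE = 0.5 * m * v^2
= 0.5 * 77.0 * 6.86^2
= 0.5 * 77.0 * 47.0596
= 1811.79 J

1811.79 J


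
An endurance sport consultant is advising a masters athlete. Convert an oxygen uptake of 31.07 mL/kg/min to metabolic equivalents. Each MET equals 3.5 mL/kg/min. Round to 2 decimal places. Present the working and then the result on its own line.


One MET = 3.5 mL/kg/min
Number of METs = 31.07 / 3.5
= 8.88 METs

8.88 METs


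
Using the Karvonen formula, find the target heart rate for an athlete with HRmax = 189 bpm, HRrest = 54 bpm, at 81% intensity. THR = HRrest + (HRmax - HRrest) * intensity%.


HRR = 189 - 54 = 135
THR = 54 + 135 * 0.81
= 54 + 109.35
= 163.35 bpm

163.35 bpm


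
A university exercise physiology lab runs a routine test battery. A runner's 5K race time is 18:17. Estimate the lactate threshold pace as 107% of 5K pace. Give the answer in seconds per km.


Total race time = 18*60 + 17 = 1097 seconds
5K pace = 1097 / 5 = 219.4 sec/km
LT pace = 219.4 * 1.07 = 234.76 sec/km

234.76 s/km


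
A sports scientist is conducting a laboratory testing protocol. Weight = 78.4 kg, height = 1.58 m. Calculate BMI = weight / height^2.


height^2 = 1.58^2 = 2.4964
BMI = 78.4 / 2.4964 = 31.41 kg/m^2

31.41 kg/m^2


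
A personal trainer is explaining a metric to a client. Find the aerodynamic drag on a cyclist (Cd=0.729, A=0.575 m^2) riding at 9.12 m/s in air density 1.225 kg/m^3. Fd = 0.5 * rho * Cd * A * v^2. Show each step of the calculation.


Fd = 0.5 * 1.225 * 0.729 * 0.575 * 9.12^2
= 0.5 * 1.225 * 0.729 * 0.575 * 83.1744
= 21.355 N

21.355 N


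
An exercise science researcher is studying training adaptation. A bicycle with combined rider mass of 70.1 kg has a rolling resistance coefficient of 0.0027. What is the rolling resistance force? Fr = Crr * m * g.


Fr = 0.0027 * 70.1 * 9.81
= 0.18927 * 9.81
= 1.857 N

1.857 N


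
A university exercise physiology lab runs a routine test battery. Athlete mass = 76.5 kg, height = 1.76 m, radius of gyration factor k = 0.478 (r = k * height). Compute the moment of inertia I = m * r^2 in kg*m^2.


r = k * height = 0.478 * 1.76 = 0.84128 m
r^2 = 0.84128^2 = 0.707752
I = 76.5 * 0.707752 = 54.143 kg*m^2

54.143 kg*m^2


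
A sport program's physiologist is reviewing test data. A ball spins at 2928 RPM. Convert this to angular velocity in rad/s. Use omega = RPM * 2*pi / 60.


omega = 2928 * 2 * pi / 60
= 2928 * 6.28318531 / 60
= 18397.167 / 60
= 306.619 rad/s

306.619 rad/s


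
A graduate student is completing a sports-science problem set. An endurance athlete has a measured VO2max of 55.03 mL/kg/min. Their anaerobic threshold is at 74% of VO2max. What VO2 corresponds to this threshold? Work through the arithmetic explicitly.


Anaerobic threshold VO2 = VO2max * 74%
= 55.03 * 0.74
= 40.72 mL/kg/min

40.72 mL/kg/min


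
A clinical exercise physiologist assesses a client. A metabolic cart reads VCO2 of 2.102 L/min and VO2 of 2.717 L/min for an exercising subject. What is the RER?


RER = VCO2 / VO2 = 2.102 / 2.717 = 0.7736

0.7736


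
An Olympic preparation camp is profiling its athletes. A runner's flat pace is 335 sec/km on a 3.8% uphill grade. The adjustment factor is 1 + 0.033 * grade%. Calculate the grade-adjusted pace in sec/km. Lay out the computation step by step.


Factor = 1 + 0.033 * 3.8 = 1.1254
Adjusted pace = 335 * 1.1254
= 377.01 sec/km

377.01 s/km


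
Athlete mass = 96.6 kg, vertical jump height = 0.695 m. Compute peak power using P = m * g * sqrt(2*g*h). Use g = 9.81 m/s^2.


sqrt(2 * 9.81 * 0.695) = sqrt(13.6359) = 3.692682 m/s
P = 96.6 * 9.81 * 3.692682
= 3499.36 W

3499.36 W


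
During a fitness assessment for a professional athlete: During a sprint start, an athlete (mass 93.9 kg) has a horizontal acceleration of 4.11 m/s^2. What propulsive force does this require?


Propulsive force = mass * acceleration
= 93.9 kg * 4.11 m/s^2
= 385.93 N

385.93 N


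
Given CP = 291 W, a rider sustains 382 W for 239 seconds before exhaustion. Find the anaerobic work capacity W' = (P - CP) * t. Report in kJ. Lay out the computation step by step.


Excess power = 382 - 291 = 91 W
Work above CP = 91 * 239 = 21749 J
W' = 21.749 kJ

21.749 kJ


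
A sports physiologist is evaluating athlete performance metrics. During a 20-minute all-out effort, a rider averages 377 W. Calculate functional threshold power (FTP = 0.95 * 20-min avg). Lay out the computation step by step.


FTP = 0.95 * 377
= 358.15 W

358.15 W


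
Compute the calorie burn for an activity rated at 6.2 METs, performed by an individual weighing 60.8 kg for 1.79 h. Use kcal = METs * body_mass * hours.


Product of METs and mass = 6.2 * 60.8 = 376.96
Total kcal = 376.96 * 1.79 = 674.76 kcal

674.76 kcal


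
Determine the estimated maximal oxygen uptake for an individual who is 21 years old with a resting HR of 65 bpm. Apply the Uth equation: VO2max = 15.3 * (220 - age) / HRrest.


HRmax = 220 - 21 = 199
VO2max = 15.3 * (199 / 65)
= 15.3 * 3.0615
= 46.84 mL/kg/min

46.84 mL/kg/min


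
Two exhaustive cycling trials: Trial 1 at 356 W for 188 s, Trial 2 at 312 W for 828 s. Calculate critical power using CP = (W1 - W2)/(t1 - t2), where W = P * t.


W1 = 356 * 188 = 66928 J
W2 = 312 * 828 = 258336 J
CP = (66928 - 258336) / (188 - 828)
= -191408 / -640
= 299.08 W

299.08 W


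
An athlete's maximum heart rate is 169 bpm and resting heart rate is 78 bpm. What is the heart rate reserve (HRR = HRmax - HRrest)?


HRR = HRmax - HRrest
= 169 - 78
= 91 bpm

91 bpm


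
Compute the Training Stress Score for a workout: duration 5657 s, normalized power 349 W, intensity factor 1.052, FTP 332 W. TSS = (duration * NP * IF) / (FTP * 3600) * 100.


Product = 5657 * 349 * 1.052 = 2076956.236
Base = 332 * 3600 = 1195200
TSS = 2076956.236 / 1195200 * 100 = 173.77

173.77 TSS


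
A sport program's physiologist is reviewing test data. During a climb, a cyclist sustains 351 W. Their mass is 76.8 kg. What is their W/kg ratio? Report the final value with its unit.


Power-to-weight = 351 W / 76.8 kg
= 4.57 W/kg

4.57 W/kg


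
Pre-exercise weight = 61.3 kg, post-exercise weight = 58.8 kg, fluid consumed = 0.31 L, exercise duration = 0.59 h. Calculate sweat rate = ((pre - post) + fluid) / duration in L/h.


Weight loss = 61.3 - 58.8 = 2.5 kg (approx L)
Total sweat = 2.5 + 0.31 = 2.81 L
Sweat rate = 2.81 / 0.59 = 4.763 L/h

4.763 L/h


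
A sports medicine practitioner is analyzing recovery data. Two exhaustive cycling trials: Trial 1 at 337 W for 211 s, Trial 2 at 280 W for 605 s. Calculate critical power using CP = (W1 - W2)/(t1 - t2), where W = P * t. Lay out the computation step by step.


W1 = 337 * 211 = 71107 J
W2 = 280 * 605 = 169400 J
CP = (71107 - 169400) / (211 - 605)
= -98293 / -394
= 249.47 W

249.47 W


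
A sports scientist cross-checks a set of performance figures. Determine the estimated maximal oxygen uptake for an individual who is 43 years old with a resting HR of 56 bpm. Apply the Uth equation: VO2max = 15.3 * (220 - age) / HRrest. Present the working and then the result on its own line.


HRmax = 220 - 43 = 177
VO2max = 15.3 * (177 / 56)
= 15.3 * 3.1607
= 48.36 mL/kg/min

48.36 mL/kg/min


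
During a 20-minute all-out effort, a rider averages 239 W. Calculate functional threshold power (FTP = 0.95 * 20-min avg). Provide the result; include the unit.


FTP = 0.95 * 239
= 227.05 W

227.05 W


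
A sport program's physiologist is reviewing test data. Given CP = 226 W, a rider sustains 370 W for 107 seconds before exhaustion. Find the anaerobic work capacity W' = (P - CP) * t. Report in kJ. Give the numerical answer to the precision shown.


Excess power = 370 - 226 = 144 W
Work above CP = 144 * 107 = 15408 J
W' = 15.408 kJ

15.408 kJ


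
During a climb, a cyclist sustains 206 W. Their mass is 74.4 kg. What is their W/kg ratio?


Power-to-weight = 206 W / 74.4 kg
= 2.769 W/kg

2.769 W/kg


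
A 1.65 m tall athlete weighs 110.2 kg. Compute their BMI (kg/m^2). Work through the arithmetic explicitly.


height^2 = 2.7225 m^2
BMI = 110.2 / 2.7225 = 40.48 kg/m^2

40.48 kg/m^2


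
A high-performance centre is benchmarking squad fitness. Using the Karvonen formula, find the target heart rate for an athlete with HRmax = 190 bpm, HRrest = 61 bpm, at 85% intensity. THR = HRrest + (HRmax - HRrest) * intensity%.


HRR = 190 - 61 = 129
THR = 61 + 129 * 0.85
= 61 + 109.65
= 170.65 bpm

170.65 bpm


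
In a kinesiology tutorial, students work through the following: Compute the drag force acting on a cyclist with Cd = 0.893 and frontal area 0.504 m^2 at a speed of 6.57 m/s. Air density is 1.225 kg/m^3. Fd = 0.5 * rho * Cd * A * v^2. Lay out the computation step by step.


Step 1: v^2 = 43.1649
Step 2: Fd = 0.5 * 1.225 * 0.893 * 0.504 * 43.1649
= 11.899 N

11.899 N


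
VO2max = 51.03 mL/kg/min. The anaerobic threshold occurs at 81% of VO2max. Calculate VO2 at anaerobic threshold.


AT fraction = 81 / 100 = 0.81
AT VO2 = 51.03 * 0.81
= 41.33 mL/kg/min

41.33 mL/kg/min


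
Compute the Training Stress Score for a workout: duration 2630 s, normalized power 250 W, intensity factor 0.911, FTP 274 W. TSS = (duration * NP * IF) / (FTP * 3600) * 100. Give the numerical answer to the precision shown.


Product = 2630 * 250 * 0.911 = 598982.5
Base = 274 * 3600 = 986400
TSS = 598982.5 / 986400 * 100 = 60.72

60.72 TSS


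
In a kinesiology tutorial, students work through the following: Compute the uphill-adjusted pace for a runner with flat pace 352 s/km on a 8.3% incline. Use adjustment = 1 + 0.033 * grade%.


Adjustment factor = 1 + 0.033 * 8.3 = 1.2739
Grade-adjusted pace = 352 * 1.2739 = 448.41 s/km

448.41 s/km


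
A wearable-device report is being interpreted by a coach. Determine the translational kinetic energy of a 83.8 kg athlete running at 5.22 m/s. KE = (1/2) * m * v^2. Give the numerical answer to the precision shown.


KE = 0.5 * m * v^2
= 0.5 * 83.8 * 5.22^2
= 0.5 * 83.8 * 27.2484
= 1141.71 J

1141.71 J


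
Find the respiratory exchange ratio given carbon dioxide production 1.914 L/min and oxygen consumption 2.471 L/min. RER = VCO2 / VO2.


VCO2 = 1.914 L/min
VO2 = 2.471 L/min
RER = 1.914 / 2.471 = 0.7746

0.7746


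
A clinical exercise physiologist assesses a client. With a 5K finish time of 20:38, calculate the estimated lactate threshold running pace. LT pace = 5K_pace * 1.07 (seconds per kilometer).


Race duration = 1238 s for 5 km
Average pace = 1238 / 5 = 247.6 s/km
LT pace = 247.6 * 1.07
= 264.93 s/km

264.93 s/km


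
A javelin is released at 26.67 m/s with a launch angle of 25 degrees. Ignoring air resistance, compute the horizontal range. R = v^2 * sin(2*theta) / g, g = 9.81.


Launch speed squared = 711.2889
sin(2 * 25 deg) = 0.766044
Range = 711.2889 * 0.766044 / 9.81
= 55.543 m

55.543 m


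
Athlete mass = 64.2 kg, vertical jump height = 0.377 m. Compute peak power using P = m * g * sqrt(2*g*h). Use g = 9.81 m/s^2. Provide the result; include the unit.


sqrt(2 * 9.81 * 0.377) = sqrt(7.39674) = 2.719695 m/s
P = 64.2 * 9.81 * 2.719695
= 1712.87 W

1712.87 W


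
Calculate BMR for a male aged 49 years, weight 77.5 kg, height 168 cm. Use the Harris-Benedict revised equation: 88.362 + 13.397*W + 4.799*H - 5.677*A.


Substituting values:
W term = 13.397 * 77.5 = 1038.2675
H term = 4.799 * 168 = 806.232
A term = 5.677 * 49 = 278.173
BMR = 1654.69 kcal/day

1654.69 kcal/day


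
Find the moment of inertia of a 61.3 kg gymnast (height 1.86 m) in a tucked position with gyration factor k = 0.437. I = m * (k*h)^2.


Radius of gyration = 0.437 * 1.86 = 0.81282 m
I = 61.3 * 0.81282^2
= 61.3 * 0.660676
= 40.499 kg*m^2

40.499 kg*m^2


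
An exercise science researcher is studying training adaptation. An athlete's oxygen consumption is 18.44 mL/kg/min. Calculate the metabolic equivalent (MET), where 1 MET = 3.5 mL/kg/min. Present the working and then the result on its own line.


MET = VO2 / 3.5
= 18.44 / 3.5
= 5.27 METs

5.27 METs


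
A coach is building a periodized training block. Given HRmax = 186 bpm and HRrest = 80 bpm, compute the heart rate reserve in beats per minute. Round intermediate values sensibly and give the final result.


Heart rate reserve = maximum HR minus resting HR
HRR = 186 - 80 = 106 bpm

106 bpm


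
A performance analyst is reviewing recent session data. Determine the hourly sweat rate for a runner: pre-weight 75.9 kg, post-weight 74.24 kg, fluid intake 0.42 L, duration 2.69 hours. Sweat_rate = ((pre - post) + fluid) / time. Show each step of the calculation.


Mass lost = 75.9 - 74.24 = 1.66 kg
Add fluid consumed: 1.66 + 0.42 = 2.08 L total sweat
Sweat rate = 2.08 / 2.69 = 0.773 L/h

0.773 L/h


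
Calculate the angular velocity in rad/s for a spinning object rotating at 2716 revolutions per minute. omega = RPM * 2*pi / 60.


omega = RPM * 2*pi / 60
= 2716 * 6.28318531 / 60
= 284.419 rad/s

284.419 rad/s


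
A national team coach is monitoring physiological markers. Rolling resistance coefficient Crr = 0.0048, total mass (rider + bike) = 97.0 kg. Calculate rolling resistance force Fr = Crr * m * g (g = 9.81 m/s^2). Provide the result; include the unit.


Fr = Crr * m * g
= 0.0048 * 97.0 * 9.81
= 4.568 N

4.568 N


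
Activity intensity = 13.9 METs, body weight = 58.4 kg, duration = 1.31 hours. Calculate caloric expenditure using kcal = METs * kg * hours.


kcal = 13.9 * 58.4 * 1.31
= 811.76 * 1.31
= 1063.41 kcal

1063.41 kcal


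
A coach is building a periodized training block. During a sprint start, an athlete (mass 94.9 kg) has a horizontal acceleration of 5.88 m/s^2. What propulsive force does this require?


Propulsive force = mass * acceleration
= 94.9 kg * 5.88 m/s^2
= 558.01 N

558.01 N


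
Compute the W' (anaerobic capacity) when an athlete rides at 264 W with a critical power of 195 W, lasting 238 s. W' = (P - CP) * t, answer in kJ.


Above-CP power = 69 W
Duration = 238 s
W' = 69 * 238 = 16422 J
Convert: 16422 / 1000 = 16.422 kJ

16.422 kJ


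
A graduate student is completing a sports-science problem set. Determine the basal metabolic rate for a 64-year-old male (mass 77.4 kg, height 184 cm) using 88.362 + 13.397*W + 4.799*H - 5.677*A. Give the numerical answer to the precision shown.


BMR = 88.362 + 13.397*77.4 + 4.799*184 - 5.677*64
= 1644.98 kcal/day

1644.98 kcal/day


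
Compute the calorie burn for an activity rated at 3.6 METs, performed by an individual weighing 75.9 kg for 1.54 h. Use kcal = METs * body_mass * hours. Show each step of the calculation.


Product of METs and mass = 3.6 * 75.9 = 273.24
Total kcal = 273.24 * 1.54 = 420.79 kcal

420.79 kcal


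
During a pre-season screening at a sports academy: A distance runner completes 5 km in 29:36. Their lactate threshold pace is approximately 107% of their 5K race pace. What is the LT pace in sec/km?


Convert to seconds: 29 min 36 s = 1776 s
Pace per km = 1776 / 5 = 355.2 s/km
LT pace = 355.2 * 1.07 = 380.06 s/km

380.06 s/km


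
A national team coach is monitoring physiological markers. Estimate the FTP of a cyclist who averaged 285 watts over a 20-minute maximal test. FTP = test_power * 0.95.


FTP = 285 * 0.95 = 270.75 W

270.75 W


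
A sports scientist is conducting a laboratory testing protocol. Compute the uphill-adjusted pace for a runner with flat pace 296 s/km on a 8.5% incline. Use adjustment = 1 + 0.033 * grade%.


Adjustment factor = 1 + 0.033 * 8.5 = 1.2805
Grade-adjusted pace = 296 * 1.2805 = 379.03 s/km

379.03 s/km


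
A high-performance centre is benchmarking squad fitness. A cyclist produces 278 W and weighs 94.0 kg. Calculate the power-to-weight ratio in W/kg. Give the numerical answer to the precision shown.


P/W = power / mass
= 278 / 94.0
= 2.957 W/kg

2.957 W/kg


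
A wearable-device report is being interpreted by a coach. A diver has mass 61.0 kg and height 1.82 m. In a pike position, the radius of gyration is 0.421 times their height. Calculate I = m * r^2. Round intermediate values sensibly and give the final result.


r = 0.421 * 1.82 = 0.76622 m
I = m * r^2 = 61.0 * 0.587093 = 35.813 kg*m^2

35.813 kg*m^2


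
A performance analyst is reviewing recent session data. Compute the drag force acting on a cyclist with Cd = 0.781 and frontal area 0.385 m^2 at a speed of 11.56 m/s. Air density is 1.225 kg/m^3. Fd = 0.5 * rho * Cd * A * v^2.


Step 1: v^2 = 133.6336
Step 2: Fd = 0.5 * 1.225 * 0.781 * 0.385 * 133.6336
= 24.611 N

24.611 N


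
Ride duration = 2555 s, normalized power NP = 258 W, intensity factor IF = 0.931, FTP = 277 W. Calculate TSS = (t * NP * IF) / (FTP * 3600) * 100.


Numerator = 2555 * 258 * 0.931 = 613705.89
Denominator = 277 * 3600 = 997200
TSS = 613705.89 / 997200 * 100
= 61.54

61.54 TSS


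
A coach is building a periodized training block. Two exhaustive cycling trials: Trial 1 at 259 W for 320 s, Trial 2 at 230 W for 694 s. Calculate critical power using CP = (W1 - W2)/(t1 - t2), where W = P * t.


W1 = 259 * 320 = 82880 J
W2 = 230 * 694 = 159620 J
CP = (82880 - 159620) / (320 - 694)
= -76740 / -374
= 205.19 W

205.19 W


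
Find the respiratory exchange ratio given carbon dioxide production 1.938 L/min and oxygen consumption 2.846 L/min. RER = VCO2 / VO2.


VCO2 = 1.938 L/min
VO2 = 2.846 L/min
RER = 1.938 / 2.846 = 0.681

0.681


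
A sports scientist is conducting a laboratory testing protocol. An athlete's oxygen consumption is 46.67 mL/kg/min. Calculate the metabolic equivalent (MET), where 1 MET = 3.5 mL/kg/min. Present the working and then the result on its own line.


MET = VO2 / 3.5
= 46.67 / 3.5
= 13.33 METs

13.33 METs


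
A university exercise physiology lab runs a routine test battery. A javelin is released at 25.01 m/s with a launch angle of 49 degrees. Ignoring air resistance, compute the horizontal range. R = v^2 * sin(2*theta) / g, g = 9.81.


Launch speed squared = 625.5001
sin(2 * 49 deg) = 0.990268
Range = 625.5001 * 0.990268 / 9.81
= 63.141 m

63.141 m


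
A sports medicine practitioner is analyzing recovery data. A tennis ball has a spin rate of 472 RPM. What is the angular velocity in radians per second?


Convert RPM to rad/s: multiply by 2*pi and divide by 60
omega = 472 * 2 * pi / 60
= 49.428 rad/s

49.428 rad/s


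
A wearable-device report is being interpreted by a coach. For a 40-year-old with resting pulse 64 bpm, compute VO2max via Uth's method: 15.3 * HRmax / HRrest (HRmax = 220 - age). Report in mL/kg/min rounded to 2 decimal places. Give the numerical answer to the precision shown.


Step 1: HRmax = 220 - 40 = 180 bpm
Step 2: Ratio = 180 / 64 = 2.8125
Step 3: VO2max = 15.3 * 2.8125 = 43.03 mL/kg/min

43.03 mL/kg/min


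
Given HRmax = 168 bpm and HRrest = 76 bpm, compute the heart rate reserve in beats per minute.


Heart rate reserve = maximum HR minus resting HR
HRR = 168 - 76 = 92 bpm

92 bpm


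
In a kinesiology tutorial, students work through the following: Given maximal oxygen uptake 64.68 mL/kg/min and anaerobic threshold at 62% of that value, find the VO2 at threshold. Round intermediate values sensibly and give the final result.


Percentage as decimal = 0.62
VO2 at AT = 64.68 * 0.62 = 40.1 mL/kg/min

40.1 mL/kg/min


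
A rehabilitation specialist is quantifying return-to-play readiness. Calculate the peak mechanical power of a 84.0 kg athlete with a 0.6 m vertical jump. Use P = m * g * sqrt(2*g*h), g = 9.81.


First, sqrt(2gh) = sqrt(2 * 9.81 * 0.6)
= sqrt(11.772) = 3.431035 m/s
Power = 84.0 * 9.81 * 3.431035 = 2827.31 W

2827.31 W


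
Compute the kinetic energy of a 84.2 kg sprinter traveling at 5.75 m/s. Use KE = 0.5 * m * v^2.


Velocity squared = 33.0625
KE = 0.5 * 84.2 * 33.0625 = 1391.93 J

1391.93 J


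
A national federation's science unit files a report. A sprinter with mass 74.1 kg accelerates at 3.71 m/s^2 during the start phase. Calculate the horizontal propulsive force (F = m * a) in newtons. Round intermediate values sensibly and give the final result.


F = m * a
= 74.1 * 3.71
= 274.91 N

274.91 N


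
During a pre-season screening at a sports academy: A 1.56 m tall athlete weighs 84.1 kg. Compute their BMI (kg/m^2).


height^2 = 2.4336 m^2
BMI = 84.1 / 2.4336 = 34.56 kg/m^2

34.56 kg/m^2


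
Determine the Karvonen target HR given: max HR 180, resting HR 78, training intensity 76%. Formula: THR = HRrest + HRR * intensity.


HRR = HRmax - HRrest = 180 - 78 = 102
THR = 78 + 102 * 0.76
= 155.52 bpm

155.52 bpm


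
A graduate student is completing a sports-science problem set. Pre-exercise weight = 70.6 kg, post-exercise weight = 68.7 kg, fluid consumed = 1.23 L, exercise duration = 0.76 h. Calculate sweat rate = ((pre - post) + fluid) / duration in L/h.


Weight loss = 70.6 - 68.7 = 1.9 kg (approx L)
Total sweat = 1.9 + 1.23 = 3.13 L
Sweat rate = 3.13 / 0.76 = 4.118 L/h

4.118 L/h


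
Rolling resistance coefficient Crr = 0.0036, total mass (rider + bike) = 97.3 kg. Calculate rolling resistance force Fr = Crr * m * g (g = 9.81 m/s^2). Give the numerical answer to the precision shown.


Fr = Crr * m * g
= 0.0036 * 97.3 * 9.81
= 3.436 N

3.436 N


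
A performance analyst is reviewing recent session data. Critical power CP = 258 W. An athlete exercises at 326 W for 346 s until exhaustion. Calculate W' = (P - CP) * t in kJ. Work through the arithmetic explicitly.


P - CP = 326 - 258 = 68 W
W' = 68 * 346 = 23528 J
= 23528 / 1000 = 23.528 kJ

23.528 kJ


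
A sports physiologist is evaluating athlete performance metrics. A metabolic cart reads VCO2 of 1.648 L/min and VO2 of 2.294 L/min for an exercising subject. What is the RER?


RER = VCO2 / VO2 = 1.648 / 2.294 = 0.7184

0.7184


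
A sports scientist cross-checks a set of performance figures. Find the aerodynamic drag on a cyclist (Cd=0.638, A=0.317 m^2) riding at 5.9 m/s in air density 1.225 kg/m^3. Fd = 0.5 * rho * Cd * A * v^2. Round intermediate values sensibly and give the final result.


Fd = 0.5 * 1.225 * 0.638 * 0.317 * 5.9^2
= 0.5 * 1.225 * 0.638 * 0.317 * 34.81
= 4.312 N

4.312 N


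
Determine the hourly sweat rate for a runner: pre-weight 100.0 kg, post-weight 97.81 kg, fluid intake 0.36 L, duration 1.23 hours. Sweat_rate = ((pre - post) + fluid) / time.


Mass lost = 100.0 - 97.81 = 2.19 kg
Add fluid consumed: 2.19 + 0.36 = 2.55 L total sweat
Sweat rate = 2.55 / 1.23 = 2.073 L/h

2.073 L/h


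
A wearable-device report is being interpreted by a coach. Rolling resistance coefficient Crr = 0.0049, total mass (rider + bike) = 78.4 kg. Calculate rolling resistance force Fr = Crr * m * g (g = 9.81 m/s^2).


Fr = Crr * m * g
= 0.0049 * 78.4 * 9.81
= 3.769 N

3.769 N


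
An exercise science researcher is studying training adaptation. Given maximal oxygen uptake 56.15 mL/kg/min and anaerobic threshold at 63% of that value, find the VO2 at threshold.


Percentage as decimal = 0.63
VO2 at AT = 56.15 * 0.63 = 35.37 mL/kg/min

35.37 mL/kg/min


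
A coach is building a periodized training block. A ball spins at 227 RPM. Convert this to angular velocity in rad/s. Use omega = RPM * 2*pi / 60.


omega = 227 * 2 * pi / 60
= 227 * 6.28318531 / 60
= 1426.283 / 60
= 23.771 rad/s

23.771 rad/s


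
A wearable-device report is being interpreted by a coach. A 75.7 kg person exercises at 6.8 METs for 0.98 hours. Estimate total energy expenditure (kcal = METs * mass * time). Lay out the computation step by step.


Energy = METs * mass(kg) * time(h)
= 6.8 * 75.7 * 0.98
= 504.46 kcal

504.46 kcal


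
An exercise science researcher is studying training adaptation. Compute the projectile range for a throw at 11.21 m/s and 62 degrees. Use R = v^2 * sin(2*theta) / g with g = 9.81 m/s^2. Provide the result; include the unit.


Two times the angle = 124 degrees
sin(124) = 0.829038
R = 125.6641 * 0.829038 / 9.81 = 10.62 m

10.62 m


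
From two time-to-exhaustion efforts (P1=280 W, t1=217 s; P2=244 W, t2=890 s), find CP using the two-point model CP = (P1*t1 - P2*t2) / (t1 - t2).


Work in trial 1 = 60760 J
Work in trial 2 = 217160 J
Delta work = -156400 J
Delta time = -673 s
CP = -156400 / -673 = 232.39 W

232.39 W


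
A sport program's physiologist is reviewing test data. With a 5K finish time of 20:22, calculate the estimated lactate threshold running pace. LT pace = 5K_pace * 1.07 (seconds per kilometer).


Race duration = 1222 s for 5 km
Average pace = 1222 / 5 = 244.4 s/km
LT pace = 244.4 * 1.07
= 261.51 s/km

261.51 s/km


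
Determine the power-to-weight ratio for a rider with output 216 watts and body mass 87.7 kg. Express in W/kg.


P/W = 216 / 87.7 = 2.463 W/kg

2.463 W/kg


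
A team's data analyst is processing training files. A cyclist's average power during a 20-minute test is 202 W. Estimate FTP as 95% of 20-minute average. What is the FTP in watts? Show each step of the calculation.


FTP = 20-min power * 0.95
= 202 * 0.95
= 191.9 W

191.9 W


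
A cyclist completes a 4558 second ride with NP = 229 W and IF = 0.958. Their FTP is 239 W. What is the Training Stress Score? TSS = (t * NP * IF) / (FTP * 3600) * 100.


t * NP * IF = 4558 * 229 * 0.958 = 999943.156
FTP * 3600 = 860400
TSS = (999943.156 / 860400) * 100 = 116.22

116.22 TSS


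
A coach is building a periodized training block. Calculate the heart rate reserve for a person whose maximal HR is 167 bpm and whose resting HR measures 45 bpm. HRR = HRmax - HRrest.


HRmax = 167 bpm
HRrest = 45 bpm
HRR = 167 - 45 = 122 bpm

122 bpm


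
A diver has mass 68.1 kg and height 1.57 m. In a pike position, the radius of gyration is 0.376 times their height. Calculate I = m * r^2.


r = 0.376 * 1.57 = 0.59032 m
I = m * r^2 = 68.1 * 0.348478 = 23.731 kg*m^2

23.731 kg*m^2


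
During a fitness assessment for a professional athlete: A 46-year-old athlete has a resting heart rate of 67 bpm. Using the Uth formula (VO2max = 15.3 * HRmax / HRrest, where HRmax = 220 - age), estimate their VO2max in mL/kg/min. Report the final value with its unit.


HRmax = 220 - 46 = 174 bpm
Ratio = HRmax / HRrest = 174 / 67 = 2.597
VO2max = 15.3 * 2.597 = 39.73 mL/kg/min

39.73 mL/kg/min


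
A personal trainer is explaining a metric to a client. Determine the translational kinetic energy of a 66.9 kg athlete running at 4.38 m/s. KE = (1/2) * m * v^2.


KE = 0.5 * m * v^2
= 0.5 * 66.9 * 4.38^2
= 0.5 * 66.9 * 19.1844
= 641.72 J

641.72 J


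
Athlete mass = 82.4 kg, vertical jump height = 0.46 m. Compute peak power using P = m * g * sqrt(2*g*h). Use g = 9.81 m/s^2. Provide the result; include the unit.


sqrt(2 * 9.81 * 0.46) = sqrt(9.0252) = 3.004197 m/s
P = 82.4 * 9.81 * 3.004197
= 2428.42 W

2428.42 W


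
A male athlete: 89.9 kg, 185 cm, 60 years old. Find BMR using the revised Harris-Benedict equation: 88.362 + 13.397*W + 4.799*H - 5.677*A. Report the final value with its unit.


Intercept = 88.362
Weight contribution = 13.397 * 89.9 = 1204.3903
Height contribution = 4.799 * 185 = 887.815
Age contribution = 5.677 * 60 = 340.62
BMR = 88.362 + 1204.3903 + 887.815 - 340.62
= 1839.95 kcal/day

1839.95 kcal/day


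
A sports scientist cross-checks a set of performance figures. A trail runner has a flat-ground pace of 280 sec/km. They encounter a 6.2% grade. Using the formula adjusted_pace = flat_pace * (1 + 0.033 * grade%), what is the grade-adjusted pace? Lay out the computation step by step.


Grade factor = 1 + 0.033 * 6.2 = 1.2046
Adjusted = 280 * 1.2046 = 337.29 sec/km

337.29 s/km


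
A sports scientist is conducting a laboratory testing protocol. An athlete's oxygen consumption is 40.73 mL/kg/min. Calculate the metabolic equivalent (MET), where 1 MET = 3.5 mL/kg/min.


MET = VO2 / 3.5
= 40.73 / 3.5
= 11.64 METs

11.64 METs


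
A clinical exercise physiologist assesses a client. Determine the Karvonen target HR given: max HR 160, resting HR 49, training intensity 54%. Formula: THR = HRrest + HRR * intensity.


HRR = HRmax - HRrest = 160 - 49 = 111
THR = 49 + 111 * 0.54
= 108.94 bpm

108.94 bpm


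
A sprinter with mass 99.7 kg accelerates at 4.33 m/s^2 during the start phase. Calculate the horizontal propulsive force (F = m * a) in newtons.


F = m * a
= 99.7 * 4.33
= 431.7 N

431.7 N


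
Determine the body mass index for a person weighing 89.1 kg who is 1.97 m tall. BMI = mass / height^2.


BMI = mass / height^2
= 89.1 / 1.97^2
= 89.1 / 3.8809
= 22.96 kg/m^2

22.96 kg/m^2


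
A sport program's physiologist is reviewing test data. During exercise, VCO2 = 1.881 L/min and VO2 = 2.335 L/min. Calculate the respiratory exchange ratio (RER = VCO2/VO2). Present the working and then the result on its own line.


RER = VCO2 / VO2
= 1.881 / 2.335
= 0.8056

0.8056


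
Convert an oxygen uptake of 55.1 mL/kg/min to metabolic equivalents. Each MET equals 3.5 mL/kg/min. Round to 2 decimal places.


One MET = 3.5 mL/kg/min
Number of METs = 55.1 / 3.5
= 15.74 METs

15.74 METs


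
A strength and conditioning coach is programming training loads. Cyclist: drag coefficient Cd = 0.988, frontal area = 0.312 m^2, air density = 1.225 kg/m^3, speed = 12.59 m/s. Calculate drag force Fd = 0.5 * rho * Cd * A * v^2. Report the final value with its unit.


v^2 = 12.59^2 = 158.5081
Fd = 0.5 * 1.225 * 0.988 * 0.312 * 158.5081
= 29.927 N

29.927 N


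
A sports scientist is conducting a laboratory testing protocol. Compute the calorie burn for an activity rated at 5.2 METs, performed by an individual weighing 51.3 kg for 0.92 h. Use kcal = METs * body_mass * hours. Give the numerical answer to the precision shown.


Product of METs and mass = 5.2 * 51.3 = 266.76
Total kcal = 266.76 * 0.92 = 245.42 kcal

245.42 kcal


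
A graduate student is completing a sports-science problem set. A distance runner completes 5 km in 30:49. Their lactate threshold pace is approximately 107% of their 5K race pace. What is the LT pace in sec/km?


Convert to seconds: 30 min 49 s = 1849 s
Pace per km = 1849 / 5 = 369.8 s/km
LT pace = 369.8 * 1.07 = 395.69 s/km

395.69 s/km


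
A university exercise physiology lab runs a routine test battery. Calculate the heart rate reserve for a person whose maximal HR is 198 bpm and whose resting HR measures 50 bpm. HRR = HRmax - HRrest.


HRmax = 198 bpm
HRrest = 50 bpm
HRR = 198 - 50 = 148 bpm

148 bpm
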